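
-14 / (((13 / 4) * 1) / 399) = -22344 / 13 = -1718.77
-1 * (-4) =4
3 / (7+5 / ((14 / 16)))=21 / 89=0.24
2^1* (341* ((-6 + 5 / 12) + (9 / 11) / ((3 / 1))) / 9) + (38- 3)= -19841 / 54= -367.43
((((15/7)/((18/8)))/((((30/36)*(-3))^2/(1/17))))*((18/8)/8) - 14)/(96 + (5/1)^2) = -16657/143990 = -0.12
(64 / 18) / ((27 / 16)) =512 / 243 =2.11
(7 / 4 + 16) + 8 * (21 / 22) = 1117 / 44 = 25.39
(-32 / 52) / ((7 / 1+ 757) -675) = -8 / 1157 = -0.01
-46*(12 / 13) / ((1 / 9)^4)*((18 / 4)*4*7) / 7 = -65190096 / 13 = -5014622.77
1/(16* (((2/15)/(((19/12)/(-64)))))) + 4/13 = 0.30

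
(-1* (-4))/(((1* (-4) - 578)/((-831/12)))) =277/582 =0.48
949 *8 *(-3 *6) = -136656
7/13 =0.54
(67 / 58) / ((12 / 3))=67 / 232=0.29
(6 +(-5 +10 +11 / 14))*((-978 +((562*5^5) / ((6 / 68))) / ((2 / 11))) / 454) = 2841861.21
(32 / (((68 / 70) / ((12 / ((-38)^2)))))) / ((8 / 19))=210 / 323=0.65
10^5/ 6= 50000/ 3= 16666.67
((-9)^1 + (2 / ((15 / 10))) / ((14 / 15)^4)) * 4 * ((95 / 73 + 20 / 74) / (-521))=295286445 / 3378737621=0.09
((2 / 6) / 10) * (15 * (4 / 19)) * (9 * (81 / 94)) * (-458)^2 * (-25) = -3822948900 / 893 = -4281017.81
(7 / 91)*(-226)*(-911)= 205886 / 13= 15837.38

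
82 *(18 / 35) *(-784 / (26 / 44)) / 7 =-7993.11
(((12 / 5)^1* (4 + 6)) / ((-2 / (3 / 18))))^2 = 4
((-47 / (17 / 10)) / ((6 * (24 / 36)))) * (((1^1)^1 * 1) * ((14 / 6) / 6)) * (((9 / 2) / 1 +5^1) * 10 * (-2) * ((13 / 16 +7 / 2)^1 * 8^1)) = 3594325 / 204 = 17619.24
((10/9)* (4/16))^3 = 125/5832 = 0.02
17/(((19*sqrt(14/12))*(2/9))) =153*sqrt(42)/266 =3.73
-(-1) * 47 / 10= 47 / 10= 4.70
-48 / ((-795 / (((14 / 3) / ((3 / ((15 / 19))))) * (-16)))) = -3584 / 3021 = -1.19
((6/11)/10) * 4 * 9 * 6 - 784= -42472/55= -772.22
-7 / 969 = -0.01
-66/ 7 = -9.43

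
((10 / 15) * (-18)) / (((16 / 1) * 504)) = -1 / 672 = -0.00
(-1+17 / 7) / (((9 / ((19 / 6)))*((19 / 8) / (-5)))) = -1.06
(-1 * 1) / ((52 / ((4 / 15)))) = -1 / 195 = -0.01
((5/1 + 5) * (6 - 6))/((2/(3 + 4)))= 0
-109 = -109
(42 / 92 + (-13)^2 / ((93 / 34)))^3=18878253855543109 / 78292892952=241123.47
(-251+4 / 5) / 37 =-1251 / 185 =-6.76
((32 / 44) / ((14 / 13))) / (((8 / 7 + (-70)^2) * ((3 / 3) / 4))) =52 / 94347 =0.00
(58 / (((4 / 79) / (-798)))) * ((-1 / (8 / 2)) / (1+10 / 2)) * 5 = 1523515 / 8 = 190439.38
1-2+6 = 5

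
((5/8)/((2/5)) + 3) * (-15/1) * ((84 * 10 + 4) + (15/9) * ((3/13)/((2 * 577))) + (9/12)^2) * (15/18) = -184983921725/3840512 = -48166.47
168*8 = 1344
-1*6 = -6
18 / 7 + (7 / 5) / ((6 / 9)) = 327 / 70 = 4.67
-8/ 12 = -2/ 3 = -0.67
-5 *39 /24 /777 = -65 /6216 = -0.01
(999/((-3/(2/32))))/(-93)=111/496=0.22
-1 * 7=-7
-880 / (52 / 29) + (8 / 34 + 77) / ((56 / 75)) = -4793585 / 12376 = -387.33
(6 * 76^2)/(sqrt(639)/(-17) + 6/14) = -4811408 * sqrt(71)/1595-11684848/1595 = -32743.88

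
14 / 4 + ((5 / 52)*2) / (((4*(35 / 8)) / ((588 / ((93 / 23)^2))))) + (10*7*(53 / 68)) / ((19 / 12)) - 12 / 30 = 4594532687 / 121057170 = 37.95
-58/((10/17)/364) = -179452/5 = -35890.40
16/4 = 4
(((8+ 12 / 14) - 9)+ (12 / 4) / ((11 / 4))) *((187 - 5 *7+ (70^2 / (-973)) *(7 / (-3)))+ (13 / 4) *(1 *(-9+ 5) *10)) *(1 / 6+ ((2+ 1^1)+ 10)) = 40582379 / 96327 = 421.30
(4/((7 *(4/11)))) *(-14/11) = -2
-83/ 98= -0.85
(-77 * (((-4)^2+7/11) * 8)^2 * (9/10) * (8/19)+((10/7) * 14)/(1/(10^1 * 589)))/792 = -52126199/103455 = -503.85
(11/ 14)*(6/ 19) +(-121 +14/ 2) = -15129/ 133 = -113.75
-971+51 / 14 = -13543 / 14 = -967.36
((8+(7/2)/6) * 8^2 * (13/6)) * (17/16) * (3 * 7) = 159341/6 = 26556.83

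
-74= -74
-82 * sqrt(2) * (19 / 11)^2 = -29602 * sqrt(2) / 121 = -345.98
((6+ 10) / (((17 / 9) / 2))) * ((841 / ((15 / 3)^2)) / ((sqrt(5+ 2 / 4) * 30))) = 40368 * sqrt(22) / 23375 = 8.10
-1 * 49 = -49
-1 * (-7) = 7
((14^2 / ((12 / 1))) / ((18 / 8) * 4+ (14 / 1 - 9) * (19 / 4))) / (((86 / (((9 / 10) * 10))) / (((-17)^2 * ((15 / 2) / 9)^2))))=354025 / 33798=10.47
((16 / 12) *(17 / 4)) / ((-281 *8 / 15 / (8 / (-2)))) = 85 / 562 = 0.15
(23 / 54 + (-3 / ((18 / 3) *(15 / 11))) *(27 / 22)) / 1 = -13 / 540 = -0.02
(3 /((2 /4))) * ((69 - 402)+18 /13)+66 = -25008 /13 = -1923.69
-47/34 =-1.38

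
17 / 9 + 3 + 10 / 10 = 53 / 9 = 5.89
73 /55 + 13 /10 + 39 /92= 3.05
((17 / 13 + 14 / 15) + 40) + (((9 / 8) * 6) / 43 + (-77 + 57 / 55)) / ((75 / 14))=43182043 / 1537250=28.09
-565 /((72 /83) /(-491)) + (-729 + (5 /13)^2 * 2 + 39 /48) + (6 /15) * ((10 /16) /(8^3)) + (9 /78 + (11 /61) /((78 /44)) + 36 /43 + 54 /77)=200741185346039363 /629141280768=319071.71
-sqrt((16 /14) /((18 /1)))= -2*sqrt(7) /21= -0.25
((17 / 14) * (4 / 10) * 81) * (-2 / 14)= -1377 / 245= -5.62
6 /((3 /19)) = 38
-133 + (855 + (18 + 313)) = 1053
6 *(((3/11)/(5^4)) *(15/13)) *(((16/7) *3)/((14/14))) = 2592/125125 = 0.02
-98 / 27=-3.63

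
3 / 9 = 1 / 3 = 0.33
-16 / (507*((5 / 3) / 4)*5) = -64 / 4225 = -0.02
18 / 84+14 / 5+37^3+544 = 3584001 / 70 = 51200.01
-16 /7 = -2.29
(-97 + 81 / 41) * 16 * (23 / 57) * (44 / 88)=-716864 / 2337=-306.75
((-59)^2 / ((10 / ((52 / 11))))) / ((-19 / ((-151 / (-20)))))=-6833203 / 10450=-653.90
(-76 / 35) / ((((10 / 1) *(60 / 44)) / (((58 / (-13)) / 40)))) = 6061 / 341250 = 0.02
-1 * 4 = -4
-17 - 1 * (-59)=42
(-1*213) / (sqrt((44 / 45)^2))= -9585 / 44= -217.84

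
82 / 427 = 0.19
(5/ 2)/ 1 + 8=21/ 2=10.50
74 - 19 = 55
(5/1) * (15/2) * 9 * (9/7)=6075/14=433.93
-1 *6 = -6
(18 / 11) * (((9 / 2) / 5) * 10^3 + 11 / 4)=1477.23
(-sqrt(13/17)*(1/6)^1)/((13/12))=-2*sqrt(221)/221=-0.13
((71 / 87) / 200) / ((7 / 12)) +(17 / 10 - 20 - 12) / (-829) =183202 / 4207175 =0.04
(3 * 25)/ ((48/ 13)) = 325/ 16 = 20.31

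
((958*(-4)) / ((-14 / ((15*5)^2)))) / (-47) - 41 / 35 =-53889427 / 1645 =-32759.53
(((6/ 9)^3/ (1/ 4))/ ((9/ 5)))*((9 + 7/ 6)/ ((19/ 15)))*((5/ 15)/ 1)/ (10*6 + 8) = 6100/ 235467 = 0.03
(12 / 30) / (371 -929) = -1 / 1395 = -0.00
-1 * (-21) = 21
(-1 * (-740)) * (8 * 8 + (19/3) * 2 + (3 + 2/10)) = 177304/3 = 59101.33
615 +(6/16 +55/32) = 19747/32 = 617.09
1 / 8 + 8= 65 / 8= 8.12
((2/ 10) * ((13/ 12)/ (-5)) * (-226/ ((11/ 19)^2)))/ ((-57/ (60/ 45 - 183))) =3042299/ 32670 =93.12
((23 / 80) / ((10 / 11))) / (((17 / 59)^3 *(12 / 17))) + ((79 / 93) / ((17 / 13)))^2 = 153178370021 / 7998595200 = 19.15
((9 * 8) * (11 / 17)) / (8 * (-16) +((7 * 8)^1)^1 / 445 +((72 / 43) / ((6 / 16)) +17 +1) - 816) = -841940 / 16651653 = -0.05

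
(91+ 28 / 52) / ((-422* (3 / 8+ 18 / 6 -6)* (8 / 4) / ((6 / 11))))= 680 / 30173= 0.02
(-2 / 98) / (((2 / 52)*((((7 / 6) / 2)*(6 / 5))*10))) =-26 / 343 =-0.08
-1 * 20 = -20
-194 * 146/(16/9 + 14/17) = -2166786/199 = -10888.37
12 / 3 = 4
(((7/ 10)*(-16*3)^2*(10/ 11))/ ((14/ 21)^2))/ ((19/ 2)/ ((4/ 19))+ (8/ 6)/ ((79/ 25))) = 68802048/ 949927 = 72.43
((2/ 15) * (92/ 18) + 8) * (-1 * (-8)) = 9376/ 135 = 69.45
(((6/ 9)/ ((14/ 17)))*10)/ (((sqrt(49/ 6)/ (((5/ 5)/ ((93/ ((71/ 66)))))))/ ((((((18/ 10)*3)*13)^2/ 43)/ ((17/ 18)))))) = 5831514*sqrt(6)/ 3592435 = 3.98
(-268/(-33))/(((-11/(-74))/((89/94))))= 882524/17061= 51.73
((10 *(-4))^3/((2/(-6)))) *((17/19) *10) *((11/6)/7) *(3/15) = 11968000/133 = 89984.96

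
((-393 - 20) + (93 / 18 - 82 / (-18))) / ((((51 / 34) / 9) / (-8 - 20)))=203252 / 3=67750.67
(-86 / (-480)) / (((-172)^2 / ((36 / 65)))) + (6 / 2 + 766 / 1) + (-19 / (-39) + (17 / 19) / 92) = 902280063533 / 1172558400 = 769.50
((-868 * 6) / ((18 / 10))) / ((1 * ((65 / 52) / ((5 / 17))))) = -34720 / 51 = -680.78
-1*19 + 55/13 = -192/13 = -14.77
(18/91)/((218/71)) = 639/9919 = 0.06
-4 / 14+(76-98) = -156 / 7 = -22.29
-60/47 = -1.28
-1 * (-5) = 5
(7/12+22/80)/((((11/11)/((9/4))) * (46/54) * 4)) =8343/14720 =0.57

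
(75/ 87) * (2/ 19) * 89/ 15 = 890/ 1653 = 0.54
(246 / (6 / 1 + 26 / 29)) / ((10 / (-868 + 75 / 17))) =-52367127 / 17000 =-3080.42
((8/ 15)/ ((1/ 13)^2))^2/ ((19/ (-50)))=-3655808/ 171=-21378.99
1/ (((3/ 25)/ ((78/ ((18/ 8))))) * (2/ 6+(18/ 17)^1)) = 44200/ 213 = 207.51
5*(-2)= -10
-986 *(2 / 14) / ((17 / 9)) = -522 / 7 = -74.57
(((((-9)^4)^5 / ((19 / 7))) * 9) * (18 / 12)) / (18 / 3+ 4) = 2297798771761759543389 / 380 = 6046838873057261956.29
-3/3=-1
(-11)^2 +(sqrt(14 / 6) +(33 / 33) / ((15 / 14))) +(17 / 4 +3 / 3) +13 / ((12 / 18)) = sqrt(21) / 3 +8801 / 60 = 148.21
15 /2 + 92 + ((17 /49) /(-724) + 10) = 3884605 /35476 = 109.50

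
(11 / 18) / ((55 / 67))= 67 / 90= 0.74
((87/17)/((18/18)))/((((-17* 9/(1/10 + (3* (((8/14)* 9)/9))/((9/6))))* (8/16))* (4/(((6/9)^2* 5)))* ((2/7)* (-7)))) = 841/36414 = 0.02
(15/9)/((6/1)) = 0.28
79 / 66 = 1.20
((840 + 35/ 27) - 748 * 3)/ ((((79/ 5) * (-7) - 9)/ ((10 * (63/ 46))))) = 6627775/ 41262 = 160.63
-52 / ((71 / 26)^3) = -2.55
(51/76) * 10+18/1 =939/38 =24.71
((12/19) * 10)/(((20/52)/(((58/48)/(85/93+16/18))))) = 105183/9557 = 11.01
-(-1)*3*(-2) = -6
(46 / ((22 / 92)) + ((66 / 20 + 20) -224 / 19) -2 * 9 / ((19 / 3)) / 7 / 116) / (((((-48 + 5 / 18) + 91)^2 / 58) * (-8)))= -3503096343 / 4439041915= -0.79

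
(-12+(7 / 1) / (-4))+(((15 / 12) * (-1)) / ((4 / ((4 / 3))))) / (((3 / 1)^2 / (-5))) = -365 / 27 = -13.52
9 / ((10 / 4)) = 18 / 5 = 3.60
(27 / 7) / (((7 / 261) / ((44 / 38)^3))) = 75036456 / 336091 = 223.26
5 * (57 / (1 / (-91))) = -25935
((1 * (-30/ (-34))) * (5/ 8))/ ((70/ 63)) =135/ 272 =0.50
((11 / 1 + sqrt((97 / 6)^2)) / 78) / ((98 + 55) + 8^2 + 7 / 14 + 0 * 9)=163 / 101790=0.00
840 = 840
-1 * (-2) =2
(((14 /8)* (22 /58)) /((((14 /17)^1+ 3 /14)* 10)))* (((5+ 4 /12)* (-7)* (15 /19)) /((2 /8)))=-1026256 /136097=-7.54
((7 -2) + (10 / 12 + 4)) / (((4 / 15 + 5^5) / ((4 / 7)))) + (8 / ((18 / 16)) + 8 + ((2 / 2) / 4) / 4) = 717099265 / 47254032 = 15.18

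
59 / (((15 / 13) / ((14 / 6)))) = 5369 / 45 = 119.31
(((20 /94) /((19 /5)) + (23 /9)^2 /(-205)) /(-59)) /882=-357853 /771633254070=-0.00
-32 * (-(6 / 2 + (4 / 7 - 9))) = -1216 / 7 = -173.71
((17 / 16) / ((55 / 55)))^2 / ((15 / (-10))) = -289 / 384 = -0.75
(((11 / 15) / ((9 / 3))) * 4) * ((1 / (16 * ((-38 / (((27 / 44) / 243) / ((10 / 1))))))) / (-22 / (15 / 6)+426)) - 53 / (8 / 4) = -27223801921 / 1027313280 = -26.50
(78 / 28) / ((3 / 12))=78 / 7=11.14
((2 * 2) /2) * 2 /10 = 2 /5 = 0.40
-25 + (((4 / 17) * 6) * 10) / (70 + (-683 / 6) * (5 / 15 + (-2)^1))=-396511 / 15895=-24.95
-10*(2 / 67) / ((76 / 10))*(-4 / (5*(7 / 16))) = 640 / 8911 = 0.07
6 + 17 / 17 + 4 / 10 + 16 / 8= 47 / 5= 9.40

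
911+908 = 1819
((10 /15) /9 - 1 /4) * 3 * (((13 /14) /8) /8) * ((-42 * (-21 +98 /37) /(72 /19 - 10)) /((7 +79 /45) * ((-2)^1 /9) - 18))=-61454835 /1289821184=-0.05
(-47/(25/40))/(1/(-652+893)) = -90616/5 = -18123.20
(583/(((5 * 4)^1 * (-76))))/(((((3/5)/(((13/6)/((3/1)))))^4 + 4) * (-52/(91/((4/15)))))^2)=-7728729936662109375/9375439482780581888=-0.82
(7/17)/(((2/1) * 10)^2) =7/6800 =0.00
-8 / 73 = -0.11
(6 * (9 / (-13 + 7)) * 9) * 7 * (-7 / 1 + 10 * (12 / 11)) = -24381 / 11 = -2216.45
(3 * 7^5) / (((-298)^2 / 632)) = 7966518 / 22201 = 358.84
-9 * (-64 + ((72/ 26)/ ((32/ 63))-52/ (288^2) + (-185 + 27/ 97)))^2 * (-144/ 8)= 40463040470464241809/ 4220511879168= 9587235.30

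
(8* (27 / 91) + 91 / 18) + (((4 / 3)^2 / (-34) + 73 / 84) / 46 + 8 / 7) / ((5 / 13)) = 1274423 / 121992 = 10.45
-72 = -72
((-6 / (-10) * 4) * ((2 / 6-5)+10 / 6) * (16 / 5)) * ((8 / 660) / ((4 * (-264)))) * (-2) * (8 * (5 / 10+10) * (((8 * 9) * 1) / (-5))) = 48384 / 75625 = 0.64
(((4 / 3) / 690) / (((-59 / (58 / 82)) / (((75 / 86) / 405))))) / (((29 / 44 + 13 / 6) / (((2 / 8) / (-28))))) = 319 / 2023876659924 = 0.00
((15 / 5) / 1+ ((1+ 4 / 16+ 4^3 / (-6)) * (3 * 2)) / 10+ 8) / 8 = 107 / 160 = 0.67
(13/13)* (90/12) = 15/2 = 7.50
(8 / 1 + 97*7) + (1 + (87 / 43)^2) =1279681 / 1849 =692.09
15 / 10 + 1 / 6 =5 / 3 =1.67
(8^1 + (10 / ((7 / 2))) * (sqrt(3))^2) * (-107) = -12412 / 7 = -1773.14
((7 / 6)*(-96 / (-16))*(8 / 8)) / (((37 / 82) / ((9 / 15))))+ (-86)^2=1369982 / 185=7405.31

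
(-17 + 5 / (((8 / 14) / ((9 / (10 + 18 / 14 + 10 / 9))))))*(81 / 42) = -898101 / 43736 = -20.53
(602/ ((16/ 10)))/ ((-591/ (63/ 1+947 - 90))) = -346150/ 591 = -585.70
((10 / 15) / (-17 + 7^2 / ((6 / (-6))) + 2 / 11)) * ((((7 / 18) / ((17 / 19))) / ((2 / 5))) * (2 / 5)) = -1463 / 332316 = -0.00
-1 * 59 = -59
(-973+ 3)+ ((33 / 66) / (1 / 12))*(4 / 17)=-16466 / 17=-968.59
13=13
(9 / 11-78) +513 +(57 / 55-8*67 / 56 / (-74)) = 12449671 / 28490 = 436.98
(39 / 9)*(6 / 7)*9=234 / 7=33.43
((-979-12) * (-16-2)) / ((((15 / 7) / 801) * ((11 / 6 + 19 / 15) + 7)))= 66678444 / 101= 660182.61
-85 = -85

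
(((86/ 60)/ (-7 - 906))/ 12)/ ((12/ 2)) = -43/ 1972080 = -0.00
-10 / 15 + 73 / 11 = 197 / 33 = 5.97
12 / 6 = 2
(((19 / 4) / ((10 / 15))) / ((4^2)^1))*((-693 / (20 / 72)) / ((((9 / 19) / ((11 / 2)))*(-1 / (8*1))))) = 8255709 / 80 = 103196.36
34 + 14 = 48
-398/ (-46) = 199/ 23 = 8.65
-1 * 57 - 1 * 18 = -75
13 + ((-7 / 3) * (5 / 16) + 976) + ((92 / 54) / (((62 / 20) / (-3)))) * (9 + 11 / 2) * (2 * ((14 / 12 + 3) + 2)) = 693.42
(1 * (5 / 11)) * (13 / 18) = 65 / 198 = 0.33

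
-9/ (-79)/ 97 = 9/ 7663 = 0.00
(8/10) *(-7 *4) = -112/5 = -22.40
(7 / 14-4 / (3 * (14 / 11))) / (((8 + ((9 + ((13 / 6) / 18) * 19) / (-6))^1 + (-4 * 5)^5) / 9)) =22356 / 14515172245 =0.00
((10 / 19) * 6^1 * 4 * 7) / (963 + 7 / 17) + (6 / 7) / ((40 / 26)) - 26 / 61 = 147950969 / 664373570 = 0.22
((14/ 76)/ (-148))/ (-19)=7/ 106856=0.00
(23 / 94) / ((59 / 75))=1725 / 5546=0.31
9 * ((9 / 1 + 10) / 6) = 57 / 2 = 28.50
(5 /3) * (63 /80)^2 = 1323 /1280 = 1.03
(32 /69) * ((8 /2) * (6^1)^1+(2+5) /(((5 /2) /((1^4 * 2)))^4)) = 537344 /43125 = 12.46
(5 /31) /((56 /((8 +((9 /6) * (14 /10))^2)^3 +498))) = 2409240521 /347200000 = 6.94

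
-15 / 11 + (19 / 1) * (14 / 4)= 65.14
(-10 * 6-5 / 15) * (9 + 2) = -1991 / 3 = -663.67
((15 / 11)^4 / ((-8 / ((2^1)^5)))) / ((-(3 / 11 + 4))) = 202500 / 62557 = 3.24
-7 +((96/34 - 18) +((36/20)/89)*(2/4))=-22.17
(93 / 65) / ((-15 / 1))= -31 / 325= -0.10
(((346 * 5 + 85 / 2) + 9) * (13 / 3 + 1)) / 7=4072 / 3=1357.33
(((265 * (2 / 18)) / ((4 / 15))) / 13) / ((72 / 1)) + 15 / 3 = 57485 / 11232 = 5.12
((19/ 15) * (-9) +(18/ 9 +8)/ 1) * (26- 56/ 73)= -12894/ 365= -35.33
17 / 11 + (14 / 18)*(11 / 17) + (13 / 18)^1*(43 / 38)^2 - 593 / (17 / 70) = -3951251459 / 1620168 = -2438.79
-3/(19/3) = -9/19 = -0.47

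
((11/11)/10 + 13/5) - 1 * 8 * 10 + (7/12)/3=-13879/180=-77.11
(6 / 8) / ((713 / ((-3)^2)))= 27 / 2852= 0.01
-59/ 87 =-0.68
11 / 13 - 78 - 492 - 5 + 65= -6619 / 13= -509.15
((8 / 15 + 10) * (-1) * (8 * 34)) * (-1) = 42976 / 15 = 2865.07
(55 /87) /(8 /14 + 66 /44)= 770 /2523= 0.31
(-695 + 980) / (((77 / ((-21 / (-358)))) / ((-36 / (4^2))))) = -7695 / 15752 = -0.49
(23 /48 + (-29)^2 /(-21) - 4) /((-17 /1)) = 14639 /5712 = 2.56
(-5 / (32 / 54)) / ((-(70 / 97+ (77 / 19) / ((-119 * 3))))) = 12689055 / 1068208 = 11.88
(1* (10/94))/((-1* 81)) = -5/3807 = -0.00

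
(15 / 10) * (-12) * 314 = -5652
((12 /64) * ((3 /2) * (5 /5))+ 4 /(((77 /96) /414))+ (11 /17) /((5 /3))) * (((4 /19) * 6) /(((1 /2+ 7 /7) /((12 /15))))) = 865109874 /621775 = 1391.36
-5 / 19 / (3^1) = -5 / 57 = -0.09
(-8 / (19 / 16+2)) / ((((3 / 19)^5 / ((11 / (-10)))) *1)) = 1743173696 / 61965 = 28131.59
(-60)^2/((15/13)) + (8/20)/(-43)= 670798/215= 3119.99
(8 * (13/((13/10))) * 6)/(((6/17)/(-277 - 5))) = -383520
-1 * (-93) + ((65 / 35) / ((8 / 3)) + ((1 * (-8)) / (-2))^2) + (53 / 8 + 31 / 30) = 49289 / 420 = 117.35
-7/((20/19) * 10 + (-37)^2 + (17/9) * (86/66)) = -39501/7798556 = -0.01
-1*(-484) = 484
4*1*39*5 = 780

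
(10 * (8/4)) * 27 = 540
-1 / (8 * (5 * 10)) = -1 / 400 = -0.00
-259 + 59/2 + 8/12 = -1373/6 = -228.83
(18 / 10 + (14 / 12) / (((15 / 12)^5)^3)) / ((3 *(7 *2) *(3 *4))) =168553018259 / 46142578125000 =0.00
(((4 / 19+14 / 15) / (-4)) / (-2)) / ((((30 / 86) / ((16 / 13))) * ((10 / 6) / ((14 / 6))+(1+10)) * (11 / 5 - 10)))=-98126 / 17772885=-0.01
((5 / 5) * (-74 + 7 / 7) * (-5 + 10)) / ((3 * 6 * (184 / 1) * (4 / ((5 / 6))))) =-1825 / 79488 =-0.02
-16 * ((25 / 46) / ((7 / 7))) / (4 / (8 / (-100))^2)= -8 / 575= -0.01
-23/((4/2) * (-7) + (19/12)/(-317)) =87492/53275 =1.64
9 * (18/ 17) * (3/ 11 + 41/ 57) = 33588/ 3553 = 9.45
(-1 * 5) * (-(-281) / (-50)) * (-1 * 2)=-281 / 5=-56.20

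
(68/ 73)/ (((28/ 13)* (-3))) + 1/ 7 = -2/ 1533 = -0.00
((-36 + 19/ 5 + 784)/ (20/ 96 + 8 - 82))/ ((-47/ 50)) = 128880/ 11891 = 10.84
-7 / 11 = -0.64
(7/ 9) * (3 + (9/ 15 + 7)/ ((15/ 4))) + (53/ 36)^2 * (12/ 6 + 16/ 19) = 1033153/ 102600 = 10.07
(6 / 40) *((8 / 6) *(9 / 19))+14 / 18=0.87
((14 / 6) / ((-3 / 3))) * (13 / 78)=-7 / 18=-0.39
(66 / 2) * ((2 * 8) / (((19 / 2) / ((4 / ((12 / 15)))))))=5280 / 19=277.89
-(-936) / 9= 104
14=14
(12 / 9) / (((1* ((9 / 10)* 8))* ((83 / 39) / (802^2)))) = 41808260 / 747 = 55968.22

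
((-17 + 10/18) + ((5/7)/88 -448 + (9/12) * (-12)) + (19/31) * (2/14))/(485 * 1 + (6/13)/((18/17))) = -151081567/154939488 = -0.98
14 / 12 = 7 / 6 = 1.17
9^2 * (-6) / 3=-162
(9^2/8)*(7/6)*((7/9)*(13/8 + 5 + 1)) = 8967/128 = 70.05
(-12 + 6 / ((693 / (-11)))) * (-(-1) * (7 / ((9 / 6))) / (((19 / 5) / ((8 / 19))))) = -20320 / 3249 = -6.25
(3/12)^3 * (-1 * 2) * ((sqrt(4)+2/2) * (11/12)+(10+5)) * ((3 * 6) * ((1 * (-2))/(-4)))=-639/128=-4.99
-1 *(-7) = 7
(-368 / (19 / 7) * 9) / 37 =-23184 / 703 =-32.98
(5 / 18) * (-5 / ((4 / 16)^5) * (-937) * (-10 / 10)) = -11993600 / 9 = -1332622.22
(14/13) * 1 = 14/13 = 1.08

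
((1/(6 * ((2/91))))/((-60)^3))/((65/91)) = -637/12960000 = -0.00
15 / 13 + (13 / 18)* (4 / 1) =473 / 117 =4.04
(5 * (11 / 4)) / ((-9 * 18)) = -55 / 648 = -0.08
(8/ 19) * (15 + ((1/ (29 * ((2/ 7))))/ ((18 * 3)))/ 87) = 8174534/ 1294299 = 6.32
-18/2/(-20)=9/20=0.45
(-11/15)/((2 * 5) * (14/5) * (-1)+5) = 11/345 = 0.03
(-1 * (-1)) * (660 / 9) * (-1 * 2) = -440 / 3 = -146.67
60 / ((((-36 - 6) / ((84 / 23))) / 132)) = -15840 / 23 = -688.70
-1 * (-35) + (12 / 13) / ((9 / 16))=1429 / 39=36.64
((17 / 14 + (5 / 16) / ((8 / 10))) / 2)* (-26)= -9347 / 448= -20.86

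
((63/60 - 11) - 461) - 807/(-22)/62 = -801961/1705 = -470.36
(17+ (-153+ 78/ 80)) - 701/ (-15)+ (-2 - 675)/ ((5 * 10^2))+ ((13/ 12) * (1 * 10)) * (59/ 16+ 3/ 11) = -2056701/ 44000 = -46.74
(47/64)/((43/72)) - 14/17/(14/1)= 6847/5848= 1.17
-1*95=-95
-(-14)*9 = 126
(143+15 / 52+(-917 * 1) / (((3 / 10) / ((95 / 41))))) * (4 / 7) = -44383327 / 11193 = -3965.28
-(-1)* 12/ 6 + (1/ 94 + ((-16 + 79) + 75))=13161/ 94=140.01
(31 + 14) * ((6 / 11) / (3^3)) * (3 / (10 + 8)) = 5 / 33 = 0.15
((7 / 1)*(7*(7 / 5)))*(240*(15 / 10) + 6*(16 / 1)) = 156408 / 5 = 31281.60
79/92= 0.86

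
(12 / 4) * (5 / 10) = 3 / 2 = 1.50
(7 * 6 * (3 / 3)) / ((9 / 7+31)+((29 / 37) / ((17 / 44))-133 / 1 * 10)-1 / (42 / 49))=-1109556 / 34260245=-0.03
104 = 104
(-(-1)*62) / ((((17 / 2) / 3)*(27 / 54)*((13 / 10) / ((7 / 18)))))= 13.09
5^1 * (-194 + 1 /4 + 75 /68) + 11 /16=-261813 /272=-962.55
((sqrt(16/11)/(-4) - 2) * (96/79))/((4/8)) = -384/79 - 192 * sqrt(11)/869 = -5.59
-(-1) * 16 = 16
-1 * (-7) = 7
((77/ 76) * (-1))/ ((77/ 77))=-77/ 76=-1.01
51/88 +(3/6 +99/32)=1469/352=4.17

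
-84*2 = -168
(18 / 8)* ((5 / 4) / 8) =45 / 128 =0.35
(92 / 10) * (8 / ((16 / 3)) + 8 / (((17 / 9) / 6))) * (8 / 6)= 5612 / 17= 330.12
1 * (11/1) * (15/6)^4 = 6875/16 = 429.69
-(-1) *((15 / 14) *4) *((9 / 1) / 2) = 135 / 7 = 19.29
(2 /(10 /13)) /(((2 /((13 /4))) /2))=169 /20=8.45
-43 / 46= -0.93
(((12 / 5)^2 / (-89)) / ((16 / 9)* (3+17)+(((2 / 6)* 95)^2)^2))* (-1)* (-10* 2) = -46656 / 36246809725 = -0.00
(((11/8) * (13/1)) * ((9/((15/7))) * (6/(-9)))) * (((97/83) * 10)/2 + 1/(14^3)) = -190321989/650720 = -292.48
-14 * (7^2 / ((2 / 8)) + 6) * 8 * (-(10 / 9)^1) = 226240 / 9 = 25137.78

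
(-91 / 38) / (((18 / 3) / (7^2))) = -4459 / 228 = -19.56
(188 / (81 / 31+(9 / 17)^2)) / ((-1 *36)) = -421073 / 233280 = -1.81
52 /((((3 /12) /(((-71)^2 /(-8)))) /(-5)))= 655330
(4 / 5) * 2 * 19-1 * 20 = 52 / 5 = 10.40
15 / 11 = 1.36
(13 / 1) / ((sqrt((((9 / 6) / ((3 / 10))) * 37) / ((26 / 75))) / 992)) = 12896 * sqrt(14430) / 2775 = 558.25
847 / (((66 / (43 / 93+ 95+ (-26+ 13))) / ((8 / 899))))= 2362052 / 250821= 9.42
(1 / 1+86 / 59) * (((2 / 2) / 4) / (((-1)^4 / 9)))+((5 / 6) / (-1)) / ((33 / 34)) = 109135 / 23364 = 4.67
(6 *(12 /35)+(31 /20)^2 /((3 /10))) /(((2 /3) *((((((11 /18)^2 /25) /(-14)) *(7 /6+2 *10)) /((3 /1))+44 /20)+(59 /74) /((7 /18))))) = 1140283575 /320424701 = 3.56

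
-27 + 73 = 46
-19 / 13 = -1.46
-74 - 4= -78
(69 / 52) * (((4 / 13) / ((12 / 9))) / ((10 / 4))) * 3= 621 / 1690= 0.37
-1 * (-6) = 6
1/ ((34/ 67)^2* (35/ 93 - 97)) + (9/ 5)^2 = 830976171/ 259695400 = 3.20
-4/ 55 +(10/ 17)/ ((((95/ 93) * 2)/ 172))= 878488/ 17765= 49.45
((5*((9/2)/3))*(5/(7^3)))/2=75/1372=0.05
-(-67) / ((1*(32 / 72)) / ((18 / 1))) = 5427 / 2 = 2713.50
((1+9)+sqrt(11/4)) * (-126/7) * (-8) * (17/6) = 204 * sqrt(11)+4080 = 4756.59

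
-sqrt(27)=-3* sqrt(3)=-5.20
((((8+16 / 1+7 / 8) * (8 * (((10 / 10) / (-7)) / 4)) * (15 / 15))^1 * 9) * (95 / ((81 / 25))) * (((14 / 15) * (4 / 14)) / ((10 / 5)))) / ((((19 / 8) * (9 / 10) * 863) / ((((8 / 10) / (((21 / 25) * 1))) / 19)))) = -3980000 / 585717237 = -0.01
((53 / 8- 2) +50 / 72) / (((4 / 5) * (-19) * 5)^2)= 0.00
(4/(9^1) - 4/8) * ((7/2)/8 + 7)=-119/288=-0.41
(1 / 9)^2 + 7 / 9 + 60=4924 / 81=60.79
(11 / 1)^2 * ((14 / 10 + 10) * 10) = 13794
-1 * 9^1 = -9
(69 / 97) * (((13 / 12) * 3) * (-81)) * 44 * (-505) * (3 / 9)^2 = 44845515 / 97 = 462324.90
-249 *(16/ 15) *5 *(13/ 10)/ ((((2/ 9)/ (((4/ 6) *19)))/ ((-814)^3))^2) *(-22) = 179485865325582735240262656/ 5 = 35897173065116547048052530.00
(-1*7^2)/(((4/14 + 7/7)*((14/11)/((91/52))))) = -3773/72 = -52.40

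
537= 537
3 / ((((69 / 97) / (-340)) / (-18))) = 593640 / 23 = 25810.43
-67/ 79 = -0.85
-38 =-38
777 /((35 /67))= 7437 /5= 1487.40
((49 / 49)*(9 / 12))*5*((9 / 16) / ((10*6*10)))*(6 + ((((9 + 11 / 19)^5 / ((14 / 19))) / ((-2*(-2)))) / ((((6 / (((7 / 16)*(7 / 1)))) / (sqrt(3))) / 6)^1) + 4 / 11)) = 63 / 2816 + 393140251413*sqrt(3) / 1334487040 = 510.29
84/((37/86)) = 7224/37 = 195.24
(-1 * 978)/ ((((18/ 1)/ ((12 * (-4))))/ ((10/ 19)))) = 26080/ 19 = 1372.63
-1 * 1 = -1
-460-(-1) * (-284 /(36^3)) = -5365511 /11664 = -460.01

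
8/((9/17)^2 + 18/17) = 2312/387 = 5.97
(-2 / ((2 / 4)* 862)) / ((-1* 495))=2 / 213345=0.00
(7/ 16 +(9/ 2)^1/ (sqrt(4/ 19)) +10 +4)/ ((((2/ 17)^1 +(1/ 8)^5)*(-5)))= -2680832/ 109255 - 417792*sqrt(19)/ 109255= -41.21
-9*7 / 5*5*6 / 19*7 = -2646 / 19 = -139.26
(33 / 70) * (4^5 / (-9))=-5632 / 105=-53.64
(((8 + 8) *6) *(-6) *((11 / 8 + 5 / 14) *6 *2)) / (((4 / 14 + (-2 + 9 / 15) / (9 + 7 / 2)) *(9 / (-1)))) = 145500 / 19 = 7657.89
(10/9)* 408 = 1360/3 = 453.33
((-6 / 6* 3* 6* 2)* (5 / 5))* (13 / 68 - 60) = 36603 / 17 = 2153.12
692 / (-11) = -692 / 11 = -62.91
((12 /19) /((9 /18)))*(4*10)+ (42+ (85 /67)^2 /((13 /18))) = 105062556 /1108783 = 94.75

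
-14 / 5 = -2.80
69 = 69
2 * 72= 144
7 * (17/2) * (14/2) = 833/2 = 416.50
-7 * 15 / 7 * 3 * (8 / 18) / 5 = -4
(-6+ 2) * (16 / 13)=-64 / 13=-4.92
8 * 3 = 24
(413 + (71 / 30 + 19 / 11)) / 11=137641 / 3630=37.92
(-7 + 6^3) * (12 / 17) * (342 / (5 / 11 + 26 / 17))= 25431.53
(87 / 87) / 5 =1 / 5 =0.20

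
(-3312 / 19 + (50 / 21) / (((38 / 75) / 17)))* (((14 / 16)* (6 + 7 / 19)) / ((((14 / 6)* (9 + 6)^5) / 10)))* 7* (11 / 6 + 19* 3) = -28233293 / 23085000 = -1.22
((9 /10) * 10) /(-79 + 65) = -9 /14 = -0.64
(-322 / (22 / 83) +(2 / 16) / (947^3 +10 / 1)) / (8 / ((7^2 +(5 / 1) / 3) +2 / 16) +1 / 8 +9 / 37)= -372268802318323433 / 161110609664499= -2310.64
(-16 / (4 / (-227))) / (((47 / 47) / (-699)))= -634692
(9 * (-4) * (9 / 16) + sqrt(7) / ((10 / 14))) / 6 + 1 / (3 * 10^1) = -401 / 120 + 7 * sqrt(7) / 30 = -2.72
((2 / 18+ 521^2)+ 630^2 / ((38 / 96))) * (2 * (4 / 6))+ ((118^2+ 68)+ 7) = 1712846.80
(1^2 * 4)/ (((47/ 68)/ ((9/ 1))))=2448/ 47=52.09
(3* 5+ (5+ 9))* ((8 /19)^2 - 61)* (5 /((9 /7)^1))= -7428785 /1083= -6859.45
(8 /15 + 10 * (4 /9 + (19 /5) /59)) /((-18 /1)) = -7463 /23895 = -0.31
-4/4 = -1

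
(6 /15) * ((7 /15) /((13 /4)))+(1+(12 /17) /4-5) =-62423 /16575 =-3.77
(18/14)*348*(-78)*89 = -21742344/7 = -3106049.14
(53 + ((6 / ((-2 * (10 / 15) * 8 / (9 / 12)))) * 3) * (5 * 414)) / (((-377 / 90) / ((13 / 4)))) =3696255 / 1856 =1991.52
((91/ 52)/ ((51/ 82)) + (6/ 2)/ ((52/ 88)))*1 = 10463/ 1326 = 7.89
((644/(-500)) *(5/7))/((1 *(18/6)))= -23/75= -0.31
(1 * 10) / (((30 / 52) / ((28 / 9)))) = 53.93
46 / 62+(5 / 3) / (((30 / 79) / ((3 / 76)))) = 0.92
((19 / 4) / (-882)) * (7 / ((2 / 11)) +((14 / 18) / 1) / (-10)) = -4693 / 22680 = -0.21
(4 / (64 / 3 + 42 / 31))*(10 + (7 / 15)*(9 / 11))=106206 / 58025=1.83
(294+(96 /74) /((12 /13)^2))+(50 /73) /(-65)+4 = 31550293 /105339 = 299.51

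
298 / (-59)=-298 / 59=-5.05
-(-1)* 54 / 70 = 27 / 35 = 0.77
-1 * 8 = -8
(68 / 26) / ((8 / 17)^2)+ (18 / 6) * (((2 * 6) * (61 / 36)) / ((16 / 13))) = 25531 / 416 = 61.37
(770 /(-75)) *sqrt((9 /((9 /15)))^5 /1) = -2310 *sqrt(15) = -8946.59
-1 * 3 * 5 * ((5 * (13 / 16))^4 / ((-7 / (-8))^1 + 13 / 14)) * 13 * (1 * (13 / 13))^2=-24366103125 / 827392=-29449.29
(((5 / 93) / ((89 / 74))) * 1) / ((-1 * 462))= -0.00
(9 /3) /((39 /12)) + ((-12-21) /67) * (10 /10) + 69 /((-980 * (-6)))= 755033 /1707160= 0.44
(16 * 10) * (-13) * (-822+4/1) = 1701440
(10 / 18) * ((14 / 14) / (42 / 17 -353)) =-85 / 53631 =-0.00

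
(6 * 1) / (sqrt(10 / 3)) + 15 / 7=15 / 7 + 3 * sqrt(30) / 5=5.43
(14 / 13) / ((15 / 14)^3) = 38416 / 43875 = 0.88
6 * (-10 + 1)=-54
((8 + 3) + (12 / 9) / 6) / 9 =101 / 81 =1.25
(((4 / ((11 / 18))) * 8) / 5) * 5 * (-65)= -37440 / 11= -3403.64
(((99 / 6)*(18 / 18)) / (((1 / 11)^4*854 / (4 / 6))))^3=4177248169415651 / 622835864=6706820.22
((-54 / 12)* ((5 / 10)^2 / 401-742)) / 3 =3570501 / 3208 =1113.00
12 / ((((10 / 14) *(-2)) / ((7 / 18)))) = -49 / 15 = -3.27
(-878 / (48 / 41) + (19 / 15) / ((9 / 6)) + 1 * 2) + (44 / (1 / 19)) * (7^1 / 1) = 1837759 / 360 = 5104.89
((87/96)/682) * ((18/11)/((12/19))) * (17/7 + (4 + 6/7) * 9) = 533919/3360896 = 0.16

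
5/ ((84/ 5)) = 0.30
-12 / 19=-0.63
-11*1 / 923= -11 / 923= -0.01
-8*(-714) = 5712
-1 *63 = -63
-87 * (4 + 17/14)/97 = -6351/1358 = -4.68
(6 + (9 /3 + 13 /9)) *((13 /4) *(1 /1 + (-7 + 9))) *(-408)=-41548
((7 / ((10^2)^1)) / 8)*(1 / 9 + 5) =161 / 3600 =0.04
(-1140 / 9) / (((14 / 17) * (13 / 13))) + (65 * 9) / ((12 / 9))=284.94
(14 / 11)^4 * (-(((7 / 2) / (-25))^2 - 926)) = 22232789404 / 9150625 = 2429.65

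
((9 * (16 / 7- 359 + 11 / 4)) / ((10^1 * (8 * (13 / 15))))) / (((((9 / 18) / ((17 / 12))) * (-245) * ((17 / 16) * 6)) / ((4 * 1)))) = 0.33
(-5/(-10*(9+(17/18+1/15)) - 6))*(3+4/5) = 171/955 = 0.18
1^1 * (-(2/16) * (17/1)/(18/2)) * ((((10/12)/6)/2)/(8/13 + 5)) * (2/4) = -1105/756864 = -0.00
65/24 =2.71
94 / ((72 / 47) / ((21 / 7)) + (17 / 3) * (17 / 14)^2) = 2597784 / 245023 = 10.60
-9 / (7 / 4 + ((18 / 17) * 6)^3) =-176868 / 5073239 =-0.03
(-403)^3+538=-65450289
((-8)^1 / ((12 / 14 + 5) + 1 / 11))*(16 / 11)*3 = -1344 / 229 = -5.87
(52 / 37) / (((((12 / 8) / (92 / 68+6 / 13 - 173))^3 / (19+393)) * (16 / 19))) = -1022020856.76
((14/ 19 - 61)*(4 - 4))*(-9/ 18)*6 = 0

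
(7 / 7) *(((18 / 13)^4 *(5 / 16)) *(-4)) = -4.59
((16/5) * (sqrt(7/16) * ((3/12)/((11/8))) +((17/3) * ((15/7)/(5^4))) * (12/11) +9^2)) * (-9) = -112295376/48125-72 * sqrt(7)/55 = -2336.87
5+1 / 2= 11 / 2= 5.50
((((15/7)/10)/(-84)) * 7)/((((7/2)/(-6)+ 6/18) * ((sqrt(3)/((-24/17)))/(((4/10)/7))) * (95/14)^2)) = -32 * sqrt(3)/767125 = -0.00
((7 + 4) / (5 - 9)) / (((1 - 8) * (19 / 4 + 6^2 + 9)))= 11 / 1393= 0.01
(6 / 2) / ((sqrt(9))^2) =1 / 3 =0.33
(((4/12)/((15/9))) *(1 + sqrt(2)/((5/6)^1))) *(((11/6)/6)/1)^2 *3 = 121/2160 + 121 *sqrt(2)/1800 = 0.15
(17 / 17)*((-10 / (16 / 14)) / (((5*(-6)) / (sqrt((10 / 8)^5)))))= 175*sqrt(5) / 768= 0.51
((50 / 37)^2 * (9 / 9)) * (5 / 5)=2500 / 1369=1.83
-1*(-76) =76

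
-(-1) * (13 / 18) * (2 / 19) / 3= 13 / 513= 0.03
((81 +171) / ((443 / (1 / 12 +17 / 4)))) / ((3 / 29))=10556 / 443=23.83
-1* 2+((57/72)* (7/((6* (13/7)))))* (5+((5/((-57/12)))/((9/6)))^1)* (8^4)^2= 35863687.12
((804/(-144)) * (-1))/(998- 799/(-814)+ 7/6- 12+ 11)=27269/4879840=0.01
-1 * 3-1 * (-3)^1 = 0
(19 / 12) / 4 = 19 / 48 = 0.40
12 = 12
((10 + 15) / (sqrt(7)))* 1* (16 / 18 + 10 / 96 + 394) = 1421975* sqrt(7) / 1008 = 3732.33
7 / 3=2.33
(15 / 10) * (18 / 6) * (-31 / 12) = -11.62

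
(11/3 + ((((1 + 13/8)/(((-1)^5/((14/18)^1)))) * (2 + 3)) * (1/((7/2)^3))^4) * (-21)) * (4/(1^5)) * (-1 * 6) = -3551178856/40353607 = -88.00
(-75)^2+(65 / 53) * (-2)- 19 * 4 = 293967 / 53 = 5546.55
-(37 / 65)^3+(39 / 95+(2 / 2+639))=3340619668 / 5217875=640.23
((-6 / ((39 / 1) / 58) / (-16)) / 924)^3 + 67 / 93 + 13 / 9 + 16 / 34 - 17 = -839707821589524725 / 58457004856233984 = -14.36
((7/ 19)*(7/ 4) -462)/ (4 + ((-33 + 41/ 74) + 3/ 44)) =14270641/ 877781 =16.26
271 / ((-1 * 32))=-271 / 32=-8.47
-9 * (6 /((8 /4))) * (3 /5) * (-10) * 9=1458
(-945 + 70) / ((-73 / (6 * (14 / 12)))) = 6125 / 73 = 83.90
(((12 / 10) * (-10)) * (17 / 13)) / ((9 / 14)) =-952 / 39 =-24.41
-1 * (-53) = 53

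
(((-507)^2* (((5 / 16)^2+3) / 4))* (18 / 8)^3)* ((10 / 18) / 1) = 82555142085 / 65536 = 1259691.50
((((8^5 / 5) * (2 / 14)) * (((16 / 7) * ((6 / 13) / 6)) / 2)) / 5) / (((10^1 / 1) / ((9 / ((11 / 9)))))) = 10616832 / 875875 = 12.12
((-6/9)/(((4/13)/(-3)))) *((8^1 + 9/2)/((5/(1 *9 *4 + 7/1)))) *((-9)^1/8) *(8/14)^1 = -25155/56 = -449.20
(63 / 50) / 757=63 / 37850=0.00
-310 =-310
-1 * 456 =-456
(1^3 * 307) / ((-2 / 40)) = -6140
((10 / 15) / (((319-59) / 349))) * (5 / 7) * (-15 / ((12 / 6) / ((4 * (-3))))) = 5235 / 91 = 57.53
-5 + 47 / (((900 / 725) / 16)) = 5407 / 9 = 600.78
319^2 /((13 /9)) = 915849 /13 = 70449.92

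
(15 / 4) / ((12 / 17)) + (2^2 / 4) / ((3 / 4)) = 319 / 48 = 6.65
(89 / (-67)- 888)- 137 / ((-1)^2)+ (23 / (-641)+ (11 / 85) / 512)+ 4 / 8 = -1917394613663 / 1869053440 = -1025.86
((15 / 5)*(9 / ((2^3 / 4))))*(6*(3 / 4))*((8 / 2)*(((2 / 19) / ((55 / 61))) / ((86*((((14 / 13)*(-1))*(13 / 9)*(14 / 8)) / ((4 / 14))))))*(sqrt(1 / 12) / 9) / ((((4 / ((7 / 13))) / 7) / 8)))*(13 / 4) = -4941*sqrt(3) / 314545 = -0.03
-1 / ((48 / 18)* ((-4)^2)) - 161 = -20611 / 128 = -161.02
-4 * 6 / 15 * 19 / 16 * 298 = -2831 / 5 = -566.20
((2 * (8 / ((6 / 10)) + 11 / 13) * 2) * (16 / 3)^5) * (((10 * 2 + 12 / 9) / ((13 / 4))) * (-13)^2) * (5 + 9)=8312909201408 / 2187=3801055876.27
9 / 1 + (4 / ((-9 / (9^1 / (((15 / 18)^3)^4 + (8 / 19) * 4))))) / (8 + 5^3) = 4671922388157 / 520069946389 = 8.98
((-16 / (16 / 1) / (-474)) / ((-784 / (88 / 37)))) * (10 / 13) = -55 / 11171706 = -0.00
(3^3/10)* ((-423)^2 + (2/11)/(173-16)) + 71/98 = 40882135244/84623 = 483109.03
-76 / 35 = -2.17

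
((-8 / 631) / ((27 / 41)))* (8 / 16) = -0.01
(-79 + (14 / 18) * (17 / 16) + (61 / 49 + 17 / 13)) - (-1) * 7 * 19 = 5263259 / 91728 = 57.38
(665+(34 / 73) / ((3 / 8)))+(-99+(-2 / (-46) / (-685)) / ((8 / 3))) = 15657444383 / 27602760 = 567.24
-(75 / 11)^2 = -5625 / 121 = -46.49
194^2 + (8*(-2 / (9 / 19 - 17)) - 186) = 5879802 / 157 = 37450.97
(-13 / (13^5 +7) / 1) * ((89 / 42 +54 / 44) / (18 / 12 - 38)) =0.00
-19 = -19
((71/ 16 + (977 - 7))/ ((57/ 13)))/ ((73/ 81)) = 5472441/ 22192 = 246.60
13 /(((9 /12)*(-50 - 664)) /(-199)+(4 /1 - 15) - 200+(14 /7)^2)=-398 /6255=-0.06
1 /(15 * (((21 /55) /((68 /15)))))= 748 /945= 0.79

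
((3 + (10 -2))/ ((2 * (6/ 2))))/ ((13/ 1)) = 11/ 78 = 0.14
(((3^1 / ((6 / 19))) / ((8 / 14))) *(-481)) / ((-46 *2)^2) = -63973 / 67712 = -0.94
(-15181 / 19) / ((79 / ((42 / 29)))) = -33558 / 2291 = -14.65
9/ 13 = 0.69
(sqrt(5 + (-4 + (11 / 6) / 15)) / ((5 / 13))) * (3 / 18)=0.46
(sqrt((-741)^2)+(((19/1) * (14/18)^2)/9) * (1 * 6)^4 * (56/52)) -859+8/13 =194810/117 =1665.04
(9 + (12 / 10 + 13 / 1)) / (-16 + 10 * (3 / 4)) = -232 / 85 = -2.73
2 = 2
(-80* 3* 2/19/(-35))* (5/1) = 480/133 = 3.61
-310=-310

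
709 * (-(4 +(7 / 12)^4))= -2918.09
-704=-704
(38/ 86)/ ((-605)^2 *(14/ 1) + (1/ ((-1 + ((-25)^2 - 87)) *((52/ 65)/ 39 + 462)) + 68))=306409694/ 3553545689805319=0.00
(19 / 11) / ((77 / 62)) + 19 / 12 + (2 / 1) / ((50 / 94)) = 1711141 / 254100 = 6.73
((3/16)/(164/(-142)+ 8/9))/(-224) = 1917/609280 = 0.00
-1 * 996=-996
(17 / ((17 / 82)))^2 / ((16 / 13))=21853 / 4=5463.25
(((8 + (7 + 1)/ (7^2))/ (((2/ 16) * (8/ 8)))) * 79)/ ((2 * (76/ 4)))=126400/ 931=135.77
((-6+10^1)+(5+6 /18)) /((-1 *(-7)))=1.33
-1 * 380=-380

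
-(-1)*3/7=3/7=0.43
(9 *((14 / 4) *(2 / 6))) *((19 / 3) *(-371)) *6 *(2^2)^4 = -37895424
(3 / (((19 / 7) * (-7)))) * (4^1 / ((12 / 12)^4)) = -12 / 19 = -0.63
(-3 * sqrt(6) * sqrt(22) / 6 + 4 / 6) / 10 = 1 / 15-sqrt(33) / 10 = -0.51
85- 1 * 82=3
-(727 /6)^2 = -528529 /36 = -14681.36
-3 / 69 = -1 / 23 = -0.04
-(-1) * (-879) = -879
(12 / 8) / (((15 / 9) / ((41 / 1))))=369 / 10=36.90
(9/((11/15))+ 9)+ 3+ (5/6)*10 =1076/33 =32.61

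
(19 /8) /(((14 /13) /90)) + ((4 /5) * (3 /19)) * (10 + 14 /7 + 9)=1070037 /5320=201.13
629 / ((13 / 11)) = 6919 / 13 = 532.23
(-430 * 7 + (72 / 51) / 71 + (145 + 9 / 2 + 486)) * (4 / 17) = -11463990 / 20519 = -558.70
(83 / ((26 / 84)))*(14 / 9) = 16268 / 39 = 417.13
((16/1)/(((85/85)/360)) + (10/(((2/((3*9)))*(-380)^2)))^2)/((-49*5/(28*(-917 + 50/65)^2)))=-681574463795278454409/1233357944000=-552616916.37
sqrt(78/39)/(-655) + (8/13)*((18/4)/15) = 12/65-sqrt(2)/655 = 0.18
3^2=9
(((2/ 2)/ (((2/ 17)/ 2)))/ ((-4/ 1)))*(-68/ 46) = 289/ 46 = 6.28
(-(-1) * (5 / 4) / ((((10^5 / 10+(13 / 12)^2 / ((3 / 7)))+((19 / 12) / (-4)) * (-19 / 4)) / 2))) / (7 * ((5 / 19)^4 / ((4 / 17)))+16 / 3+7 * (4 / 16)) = 675584064 / 19536127337221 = 0.00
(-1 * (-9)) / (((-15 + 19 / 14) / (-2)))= 252 / 191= 1.32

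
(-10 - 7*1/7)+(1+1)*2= -7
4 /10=2 /5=0.40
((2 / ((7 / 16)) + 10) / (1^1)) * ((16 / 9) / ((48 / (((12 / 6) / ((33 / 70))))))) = 680 / 297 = 2.29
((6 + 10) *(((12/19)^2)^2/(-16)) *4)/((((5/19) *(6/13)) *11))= -179712/377245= -0.48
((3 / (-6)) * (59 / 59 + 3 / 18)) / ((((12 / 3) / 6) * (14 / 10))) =-5 / 8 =-0.62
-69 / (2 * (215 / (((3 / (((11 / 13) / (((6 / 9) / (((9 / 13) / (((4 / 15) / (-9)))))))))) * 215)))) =15548 / 4455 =3.49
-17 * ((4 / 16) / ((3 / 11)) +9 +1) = -2227 / 12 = -185.58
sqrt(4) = 2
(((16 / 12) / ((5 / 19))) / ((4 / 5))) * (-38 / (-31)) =722 / 93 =7.76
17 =17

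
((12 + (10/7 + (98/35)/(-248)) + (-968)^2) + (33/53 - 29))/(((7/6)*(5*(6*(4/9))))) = 60236.30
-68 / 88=-17 / 22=-0.77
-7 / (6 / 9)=-21 / 2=-10.50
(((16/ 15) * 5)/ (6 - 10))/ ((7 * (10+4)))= -2/ 147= -0.01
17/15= 1.13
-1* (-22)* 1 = 22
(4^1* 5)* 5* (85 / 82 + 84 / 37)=501650 / 1517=330.69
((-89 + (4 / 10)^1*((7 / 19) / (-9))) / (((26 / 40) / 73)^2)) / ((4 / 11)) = -89228669420 / 28899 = -3087604.05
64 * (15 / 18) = 160 / 3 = 53.33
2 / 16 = 1 / 8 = 0.12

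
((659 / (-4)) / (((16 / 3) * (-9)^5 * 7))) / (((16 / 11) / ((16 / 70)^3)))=7249 / 11814720750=0.00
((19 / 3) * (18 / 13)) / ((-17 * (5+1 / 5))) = -285 / 2873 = -0.10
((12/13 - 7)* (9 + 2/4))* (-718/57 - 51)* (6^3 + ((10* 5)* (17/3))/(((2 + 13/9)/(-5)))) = -288952375/403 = -717003.41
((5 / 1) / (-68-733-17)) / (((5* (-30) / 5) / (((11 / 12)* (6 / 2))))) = 11 / 19632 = 0.00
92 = 92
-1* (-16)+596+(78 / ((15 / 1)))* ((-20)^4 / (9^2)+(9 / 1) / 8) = 17640917 / 1620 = 10889.45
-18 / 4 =-9 / 2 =-4.50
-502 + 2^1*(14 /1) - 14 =-488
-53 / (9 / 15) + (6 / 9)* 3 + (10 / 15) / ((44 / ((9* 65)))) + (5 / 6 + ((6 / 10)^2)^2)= -525984 / 6875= -76.51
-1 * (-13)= 13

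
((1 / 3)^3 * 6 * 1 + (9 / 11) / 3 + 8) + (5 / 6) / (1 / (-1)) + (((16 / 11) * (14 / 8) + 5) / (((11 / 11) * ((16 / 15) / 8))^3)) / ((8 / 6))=7587647 / 3168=2395.09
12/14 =6/7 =0.86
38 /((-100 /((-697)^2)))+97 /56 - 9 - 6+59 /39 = -10080206957 /54600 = -184619.18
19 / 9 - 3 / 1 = -8 / 9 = -0.89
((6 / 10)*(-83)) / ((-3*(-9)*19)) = -83 / 855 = -0.10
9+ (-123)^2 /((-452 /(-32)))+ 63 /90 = 1221281 /1130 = 1080.78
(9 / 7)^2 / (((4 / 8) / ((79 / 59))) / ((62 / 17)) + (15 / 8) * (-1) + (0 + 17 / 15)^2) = -357064200 / 105444913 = -3.39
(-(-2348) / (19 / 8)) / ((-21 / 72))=-450816 / 133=-3389.59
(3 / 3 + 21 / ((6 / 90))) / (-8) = -79 / 2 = -39.50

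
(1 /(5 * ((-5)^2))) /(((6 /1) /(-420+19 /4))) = -1661 /3000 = -0.55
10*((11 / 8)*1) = 55 / 4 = 13.75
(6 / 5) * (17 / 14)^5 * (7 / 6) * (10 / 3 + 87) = 384781247 / 1152480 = 333.87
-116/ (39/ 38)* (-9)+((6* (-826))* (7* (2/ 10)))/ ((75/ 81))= -10523892/ 1625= -6476.24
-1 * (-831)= 831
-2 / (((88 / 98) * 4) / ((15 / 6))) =-245 / 176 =-1.39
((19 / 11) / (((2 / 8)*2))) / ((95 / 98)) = 196 / 55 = 3.56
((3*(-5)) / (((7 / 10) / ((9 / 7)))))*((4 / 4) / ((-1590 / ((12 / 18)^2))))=20 / 2597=0.01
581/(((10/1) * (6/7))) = 4067/60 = 67.78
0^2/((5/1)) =0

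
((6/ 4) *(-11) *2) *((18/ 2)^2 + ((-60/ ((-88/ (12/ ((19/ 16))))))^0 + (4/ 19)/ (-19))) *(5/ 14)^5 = -1526146875/ 97077232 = -15.72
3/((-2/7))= -21/2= -10.50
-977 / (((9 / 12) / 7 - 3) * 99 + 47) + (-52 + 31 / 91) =-29021407 / 609973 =-47.58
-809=-809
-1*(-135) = 135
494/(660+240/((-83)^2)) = 1701583/2273490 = 0.75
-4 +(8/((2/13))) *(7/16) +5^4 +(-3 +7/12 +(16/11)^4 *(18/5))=144385364/219615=657.45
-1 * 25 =-25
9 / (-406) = -9 / 406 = -0.02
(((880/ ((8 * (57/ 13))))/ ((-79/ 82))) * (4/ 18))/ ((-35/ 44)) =2063776/ 283689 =7.27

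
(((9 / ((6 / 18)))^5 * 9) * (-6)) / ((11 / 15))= -11622614670 / 11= -1056601333.64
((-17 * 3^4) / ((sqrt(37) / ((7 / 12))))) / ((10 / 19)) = -250.90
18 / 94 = 9 / 47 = 0.19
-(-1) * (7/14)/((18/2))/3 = 0.02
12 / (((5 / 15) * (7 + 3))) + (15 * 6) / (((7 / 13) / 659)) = 3855276 / 35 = 110150.74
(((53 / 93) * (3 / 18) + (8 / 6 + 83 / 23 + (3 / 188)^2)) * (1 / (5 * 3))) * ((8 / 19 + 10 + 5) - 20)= -33131461597 / 21546232560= -1.54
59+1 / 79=4662 / 79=59.01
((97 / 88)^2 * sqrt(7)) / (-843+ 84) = -9409 * sqrt(7) / 5877696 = -0.00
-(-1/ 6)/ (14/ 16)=4/ 21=0.19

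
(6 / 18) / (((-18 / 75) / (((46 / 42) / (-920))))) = 5 / 3024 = 0.00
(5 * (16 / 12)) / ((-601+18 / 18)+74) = -10 / 789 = -0.01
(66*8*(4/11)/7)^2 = 36864/49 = 752.33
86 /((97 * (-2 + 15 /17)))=-0.79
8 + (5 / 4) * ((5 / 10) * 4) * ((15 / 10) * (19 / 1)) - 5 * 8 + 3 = 169 / 4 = 42.25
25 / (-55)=-5 / 11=-0.45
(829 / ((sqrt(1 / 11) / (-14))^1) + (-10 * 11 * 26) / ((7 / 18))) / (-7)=51480 / 49 + 1658 * sqrt(11)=6549.58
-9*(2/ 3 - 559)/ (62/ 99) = 497475/ 62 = 8023.79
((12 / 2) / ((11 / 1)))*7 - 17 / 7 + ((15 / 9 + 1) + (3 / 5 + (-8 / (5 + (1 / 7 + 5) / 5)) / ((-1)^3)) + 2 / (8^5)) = 5.98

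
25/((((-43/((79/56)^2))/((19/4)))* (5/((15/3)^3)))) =-74111875/539392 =-137.40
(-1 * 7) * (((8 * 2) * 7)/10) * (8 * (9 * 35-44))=-849856/5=-169971.20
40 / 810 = 4 / 81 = 0.05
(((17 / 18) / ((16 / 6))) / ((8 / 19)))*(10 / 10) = 323 / 384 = 0.84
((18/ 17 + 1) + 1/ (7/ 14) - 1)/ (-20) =-13/ 85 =-0.15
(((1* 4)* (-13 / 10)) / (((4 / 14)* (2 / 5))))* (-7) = 318.50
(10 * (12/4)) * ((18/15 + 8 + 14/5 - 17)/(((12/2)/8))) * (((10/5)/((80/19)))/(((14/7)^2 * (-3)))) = 95/12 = 7.92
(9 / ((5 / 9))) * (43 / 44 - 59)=-206793 / 220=-939.97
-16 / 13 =-1.23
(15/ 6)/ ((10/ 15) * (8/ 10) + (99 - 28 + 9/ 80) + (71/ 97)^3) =21904152/ 631172435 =0.03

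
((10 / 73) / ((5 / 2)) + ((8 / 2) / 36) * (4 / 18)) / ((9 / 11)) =5170 / 53217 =0.10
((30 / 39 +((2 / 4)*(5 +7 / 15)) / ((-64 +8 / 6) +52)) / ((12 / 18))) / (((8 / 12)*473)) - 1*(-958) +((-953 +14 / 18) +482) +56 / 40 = 1575082033 / 3219840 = 489.18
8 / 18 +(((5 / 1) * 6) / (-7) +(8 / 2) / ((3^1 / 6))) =262 / 63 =4.16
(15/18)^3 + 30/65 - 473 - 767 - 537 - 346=-5958463/2808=-2121.96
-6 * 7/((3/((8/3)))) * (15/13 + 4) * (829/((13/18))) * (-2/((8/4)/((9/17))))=335924064/2873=116924.49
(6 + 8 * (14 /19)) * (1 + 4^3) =14690 /19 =773.16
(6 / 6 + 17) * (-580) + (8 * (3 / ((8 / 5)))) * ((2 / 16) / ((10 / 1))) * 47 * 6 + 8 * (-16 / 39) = -3241807 / 312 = -10390.41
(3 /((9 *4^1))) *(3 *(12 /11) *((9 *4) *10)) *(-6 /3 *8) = -17280 /11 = -1570.91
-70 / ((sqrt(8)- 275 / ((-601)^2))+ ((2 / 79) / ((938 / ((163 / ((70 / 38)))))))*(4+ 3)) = 625135106569157772525 / 4477379877749969415727- 156713283095563931625875*sqrt(2) / 8954759755499938831454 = -24.61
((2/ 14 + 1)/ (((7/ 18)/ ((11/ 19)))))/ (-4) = -396/ 931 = -0.43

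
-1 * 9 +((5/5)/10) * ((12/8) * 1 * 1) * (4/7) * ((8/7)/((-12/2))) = -2209/245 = -9.02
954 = 954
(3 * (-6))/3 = -6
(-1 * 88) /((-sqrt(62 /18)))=264 * sqrt(31) /31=47.42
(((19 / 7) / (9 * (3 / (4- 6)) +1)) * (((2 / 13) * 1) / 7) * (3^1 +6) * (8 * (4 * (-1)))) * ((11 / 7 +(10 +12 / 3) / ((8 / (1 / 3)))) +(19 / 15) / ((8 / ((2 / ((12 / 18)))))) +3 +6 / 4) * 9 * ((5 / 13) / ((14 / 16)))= 393261696 / 10144225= 38.77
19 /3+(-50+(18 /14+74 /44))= -18803 /462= -40.70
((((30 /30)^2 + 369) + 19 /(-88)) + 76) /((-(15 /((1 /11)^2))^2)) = -39229 /289891800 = -0.00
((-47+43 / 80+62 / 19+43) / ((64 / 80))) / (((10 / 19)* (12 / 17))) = -1717 / 2560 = -0.67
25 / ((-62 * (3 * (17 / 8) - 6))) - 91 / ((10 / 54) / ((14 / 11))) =-626.49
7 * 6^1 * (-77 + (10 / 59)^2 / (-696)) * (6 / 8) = -979407723 / 403796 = -2425.50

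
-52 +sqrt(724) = -52 +2* sqrt(181) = -25.09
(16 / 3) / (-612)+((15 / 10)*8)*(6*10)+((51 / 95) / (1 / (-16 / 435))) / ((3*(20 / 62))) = 22760889452 / 31613625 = 719.97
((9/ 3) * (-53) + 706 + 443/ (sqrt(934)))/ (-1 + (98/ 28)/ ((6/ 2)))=1329 * sqrt(934)/ 467 + 3282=3368.97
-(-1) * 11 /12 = 11 /12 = 0.92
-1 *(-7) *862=6034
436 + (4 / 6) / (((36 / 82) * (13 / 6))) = 51094 / 117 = 436.70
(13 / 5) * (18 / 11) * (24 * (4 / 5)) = 22464 / 275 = 81.69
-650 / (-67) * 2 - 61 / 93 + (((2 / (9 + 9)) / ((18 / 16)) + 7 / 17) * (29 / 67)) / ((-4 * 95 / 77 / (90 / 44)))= 47426863 / 2542248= 18.66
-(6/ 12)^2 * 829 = -829/ 4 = -207.25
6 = 6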